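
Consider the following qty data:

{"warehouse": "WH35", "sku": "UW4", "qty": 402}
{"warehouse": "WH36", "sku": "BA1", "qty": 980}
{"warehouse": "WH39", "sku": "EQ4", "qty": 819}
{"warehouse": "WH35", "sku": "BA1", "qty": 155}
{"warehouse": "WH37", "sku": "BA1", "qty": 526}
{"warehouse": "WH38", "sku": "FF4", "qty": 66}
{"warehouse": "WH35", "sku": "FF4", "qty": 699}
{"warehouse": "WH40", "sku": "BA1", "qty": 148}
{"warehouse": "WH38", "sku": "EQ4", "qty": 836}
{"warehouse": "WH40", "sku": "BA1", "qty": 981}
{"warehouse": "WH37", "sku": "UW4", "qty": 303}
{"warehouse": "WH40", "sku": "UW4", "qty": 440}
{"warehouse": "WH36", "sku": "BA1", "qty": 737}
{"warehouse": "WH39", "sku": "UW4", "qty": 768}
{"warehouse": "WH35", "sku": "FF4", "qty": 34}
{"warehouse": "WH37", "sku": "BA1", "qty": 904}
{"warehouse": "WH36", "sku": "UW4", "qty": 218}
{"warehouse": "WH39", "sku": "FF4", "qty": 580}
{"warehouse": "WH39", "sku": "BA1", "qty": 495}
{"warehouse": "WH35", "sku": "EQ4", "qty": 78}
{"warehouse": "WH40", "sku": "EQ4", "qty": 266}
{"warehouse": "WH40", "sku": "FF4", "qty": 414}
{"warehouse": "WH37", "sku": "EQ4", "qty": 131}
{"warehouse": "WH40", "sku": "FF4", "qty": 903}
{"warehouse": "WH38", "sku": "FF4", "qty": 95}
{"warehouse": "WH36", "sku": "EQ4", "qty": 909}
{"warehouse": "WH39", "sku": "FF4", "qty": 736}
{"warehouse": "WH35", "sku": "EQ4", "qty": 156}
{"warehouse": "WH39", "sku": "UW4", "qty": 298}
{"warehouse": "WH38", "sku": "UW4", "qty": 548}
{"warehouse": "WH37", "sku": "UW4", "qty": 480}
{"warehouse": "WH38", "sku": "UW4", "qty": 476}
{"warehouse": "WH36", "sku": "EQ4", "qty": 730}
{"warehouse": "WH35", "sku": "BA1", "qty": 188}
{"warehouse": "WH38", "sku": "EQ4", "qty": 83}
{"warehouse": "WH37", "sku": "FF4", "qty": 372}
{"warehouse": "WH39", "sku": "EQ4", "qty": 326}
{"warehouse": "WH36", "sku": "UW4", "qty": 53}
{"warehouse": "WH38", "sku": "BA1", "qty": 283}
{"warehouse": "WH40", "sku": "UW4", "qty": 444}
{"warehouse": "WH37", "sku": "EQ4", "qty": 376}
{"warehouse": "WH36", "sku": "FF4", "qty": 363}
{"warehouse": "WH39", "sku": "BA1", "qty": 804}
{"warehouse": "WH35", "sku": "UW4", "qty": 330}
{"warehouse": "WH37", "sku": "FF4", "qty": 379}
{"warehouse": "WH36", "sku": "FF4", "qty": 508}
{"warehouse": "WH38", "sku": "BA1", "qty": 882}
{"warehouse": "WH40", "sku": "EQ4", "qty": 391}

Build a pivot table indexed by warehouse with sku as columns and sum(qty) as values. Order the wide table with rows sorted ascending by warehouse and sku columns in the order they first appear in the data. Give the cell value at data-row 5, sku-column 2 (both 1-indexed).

1299

With rows sorted ascending by warehouse, row 5 is warehouse=WH39. sku columns in first-appearance order: UW4, BA1, EQ4, FF4; column 2 is BA1.
Long rows with warehouse=WH39, sku=BA1: 495 + 804 = 1299.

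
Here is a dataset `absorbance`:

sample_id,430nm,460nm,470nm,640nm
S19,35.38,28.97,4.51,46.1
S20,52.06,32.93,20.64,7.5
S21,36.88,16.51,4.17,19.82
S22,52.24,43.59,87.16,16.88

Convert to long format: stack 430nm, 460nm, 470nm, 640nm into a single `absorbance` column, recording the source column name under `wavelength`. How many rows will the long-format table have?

16

4 sample_id values × 4 melted columns = 16 rows.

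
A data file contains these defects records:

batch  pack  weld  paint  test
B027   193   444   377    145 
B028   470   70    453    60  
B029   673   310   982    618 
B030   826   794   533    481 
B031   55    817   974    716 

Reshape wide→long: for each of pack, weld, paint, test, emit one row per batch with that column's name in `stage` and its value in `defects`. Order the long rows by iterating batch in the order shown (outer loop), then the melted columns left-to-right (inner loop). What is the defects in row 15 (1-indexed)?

20 rows total (5 × 4). Row 15: index ⌊(15-1)/4⌋ = 3 into batch → B030; (15-1) mod 4 = 2 into the melted columns → paint.
So row 15 is (B030, paint, 533); defects = 533.

533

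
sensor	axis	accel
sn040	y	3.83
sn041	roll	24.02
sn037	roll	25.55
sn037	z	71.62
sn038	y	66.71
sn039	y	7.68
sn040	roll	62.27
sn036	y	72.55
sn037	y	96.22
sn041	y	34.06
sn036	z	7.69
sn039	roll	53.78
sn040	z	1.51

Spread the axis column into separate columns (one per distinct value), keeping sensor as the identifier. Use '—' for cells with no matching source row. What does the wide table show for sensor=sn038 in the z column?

No long-format row has sensor=sn038 and axis=z, so the cell is —.

—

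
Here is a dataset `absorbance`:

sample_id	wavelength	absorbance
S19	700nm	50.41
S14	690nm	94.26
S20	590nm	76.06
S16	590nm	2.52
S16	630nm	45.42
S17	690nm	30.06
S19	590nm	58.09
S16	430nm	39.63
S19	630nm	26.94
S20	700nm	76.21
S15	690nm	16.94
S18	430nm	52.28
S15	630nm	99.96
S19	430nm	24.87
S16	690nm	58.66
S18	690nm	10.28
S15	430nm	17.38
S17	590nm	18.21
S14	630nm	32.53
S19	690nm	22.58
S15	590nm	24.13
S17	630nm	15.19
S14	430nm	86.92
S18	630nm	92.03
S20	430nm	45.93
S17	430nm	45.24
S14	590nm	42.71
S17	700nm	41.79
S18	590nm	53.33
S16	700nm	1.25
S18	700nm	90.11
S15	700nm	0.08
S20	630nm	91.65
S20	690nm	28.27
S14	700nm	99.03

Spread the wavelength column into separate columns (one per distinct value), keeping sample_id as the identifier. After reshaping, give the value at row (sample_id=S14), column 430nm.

86.92

Wide layout: rows indexed by sample_id, columns are the 5 distinct wavelength values (700nm, 690nm, 590nm, 630nm, 430nm).
Cell (sample_id=S14, wavelength=430nm) draws from the long row where sample_id=S14 and wavelength=430nm, which has absorbance=86.92.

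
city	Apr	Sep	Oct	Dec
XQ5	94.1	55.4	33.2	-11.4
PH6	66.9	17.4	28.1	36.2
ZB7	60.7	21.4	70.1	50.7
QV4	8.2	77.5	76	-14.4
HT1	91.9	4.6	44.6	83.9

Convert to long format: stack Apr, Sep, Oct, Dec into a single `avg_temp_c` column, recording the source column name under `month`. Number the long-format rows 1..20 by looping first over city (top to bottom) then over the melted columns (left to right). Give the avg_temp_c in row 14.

20 rows total (5 × 4). Row 14: index ⌊(14-1)/4⌋ = 3 into city → QV4; (14-1) mod 4 = 1 into the melted columns → Sep.
So row 14 is (QV4, Sep, 77.5); avg_temp_c = 77.5.

77.5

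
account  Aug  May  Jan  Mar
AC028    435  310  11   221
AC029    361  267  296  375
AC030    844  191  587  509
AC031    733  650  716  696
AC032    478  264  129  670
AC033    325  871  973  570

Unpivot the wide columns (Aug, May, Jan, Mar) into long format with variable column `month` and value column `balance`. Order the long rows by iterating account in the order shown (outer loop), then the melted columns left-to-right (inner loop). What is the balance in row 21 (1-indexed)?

24 rows total (6 × 4). Row 21: index ⌊(21-1)/4⌋ = 5 into account → AC033; (21-1) mod 4 = 0 into the melted columns → Aug.
So row 21 is (AC033, Aug, 325); balance = 325.

325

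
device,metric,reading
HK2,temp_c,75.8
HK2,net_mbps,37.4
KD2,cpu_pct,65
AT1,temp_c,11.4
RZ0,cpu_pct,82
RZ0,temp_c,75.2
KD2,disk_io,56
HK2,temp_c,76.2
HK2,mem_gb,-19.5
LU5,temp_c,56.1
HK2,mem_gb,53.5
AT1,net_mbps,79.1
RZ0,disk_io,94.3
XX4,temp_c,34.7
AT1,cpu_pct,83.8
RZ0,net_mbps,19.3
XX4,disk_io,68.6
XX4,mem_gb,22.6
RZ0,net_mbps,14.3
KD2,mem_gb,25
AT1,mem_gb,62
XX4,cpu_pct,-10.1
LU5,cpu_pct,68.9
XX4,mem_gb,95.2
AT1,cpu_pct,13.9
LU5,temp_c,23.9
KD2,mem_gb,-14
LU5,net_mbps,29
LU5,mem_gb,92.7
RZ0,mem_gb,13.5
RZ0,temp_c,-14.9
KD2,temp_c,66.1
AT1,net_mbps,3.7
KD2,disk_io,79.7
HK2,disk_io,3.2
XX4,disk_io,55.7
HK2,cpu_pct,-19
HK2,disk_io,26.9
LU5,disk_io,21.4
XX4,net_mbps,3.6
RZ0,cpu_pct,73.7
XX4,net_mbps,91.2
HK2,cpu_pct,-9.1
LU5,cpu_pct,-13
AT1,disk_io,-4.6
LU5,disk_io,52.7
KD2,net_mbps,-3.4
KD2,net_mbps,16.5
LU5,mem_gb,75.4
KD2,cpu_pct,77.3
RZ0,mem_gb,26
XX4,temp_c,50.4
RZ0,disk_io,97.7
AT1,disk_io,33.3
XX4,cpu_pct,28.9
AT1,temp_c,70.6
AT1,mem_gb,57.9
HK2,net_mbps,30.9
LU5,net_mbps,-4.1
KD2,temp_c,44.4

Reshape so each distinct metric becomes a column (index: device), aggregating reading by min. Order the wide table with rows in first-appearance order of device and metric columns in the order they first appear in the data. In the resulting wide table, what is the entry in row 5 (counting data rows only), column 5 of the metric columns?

With rows in first-appearance order of device, row 5 is device=LU5. metric columns in first-appearance order: temp_c, net_mbps, cpu_pct, disk_io, mem_gb; column 5 is mem_gb.
Long rows with device=LU5, metric=mem_gb: min(92.7, 75.4) = 75.4.

75.4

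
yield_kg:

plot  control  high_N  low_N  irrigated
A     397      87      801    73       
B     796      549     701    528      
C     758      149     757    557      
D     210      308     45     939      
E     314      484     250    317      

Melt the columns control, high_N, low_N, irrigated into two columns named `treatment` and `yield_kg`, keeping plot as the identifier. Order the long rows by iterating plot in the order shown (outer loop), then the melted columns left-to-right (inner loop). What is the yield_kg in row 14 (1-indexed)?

308

20 rows total (5 × 4). Row 14: index ⌊(14-1)/4⌋ = 3 into plot → D; (14-1) mod 4 = 1 into the melted columns → high_N.
So row 14 is (D, high_N, 308); yield_kg = 308.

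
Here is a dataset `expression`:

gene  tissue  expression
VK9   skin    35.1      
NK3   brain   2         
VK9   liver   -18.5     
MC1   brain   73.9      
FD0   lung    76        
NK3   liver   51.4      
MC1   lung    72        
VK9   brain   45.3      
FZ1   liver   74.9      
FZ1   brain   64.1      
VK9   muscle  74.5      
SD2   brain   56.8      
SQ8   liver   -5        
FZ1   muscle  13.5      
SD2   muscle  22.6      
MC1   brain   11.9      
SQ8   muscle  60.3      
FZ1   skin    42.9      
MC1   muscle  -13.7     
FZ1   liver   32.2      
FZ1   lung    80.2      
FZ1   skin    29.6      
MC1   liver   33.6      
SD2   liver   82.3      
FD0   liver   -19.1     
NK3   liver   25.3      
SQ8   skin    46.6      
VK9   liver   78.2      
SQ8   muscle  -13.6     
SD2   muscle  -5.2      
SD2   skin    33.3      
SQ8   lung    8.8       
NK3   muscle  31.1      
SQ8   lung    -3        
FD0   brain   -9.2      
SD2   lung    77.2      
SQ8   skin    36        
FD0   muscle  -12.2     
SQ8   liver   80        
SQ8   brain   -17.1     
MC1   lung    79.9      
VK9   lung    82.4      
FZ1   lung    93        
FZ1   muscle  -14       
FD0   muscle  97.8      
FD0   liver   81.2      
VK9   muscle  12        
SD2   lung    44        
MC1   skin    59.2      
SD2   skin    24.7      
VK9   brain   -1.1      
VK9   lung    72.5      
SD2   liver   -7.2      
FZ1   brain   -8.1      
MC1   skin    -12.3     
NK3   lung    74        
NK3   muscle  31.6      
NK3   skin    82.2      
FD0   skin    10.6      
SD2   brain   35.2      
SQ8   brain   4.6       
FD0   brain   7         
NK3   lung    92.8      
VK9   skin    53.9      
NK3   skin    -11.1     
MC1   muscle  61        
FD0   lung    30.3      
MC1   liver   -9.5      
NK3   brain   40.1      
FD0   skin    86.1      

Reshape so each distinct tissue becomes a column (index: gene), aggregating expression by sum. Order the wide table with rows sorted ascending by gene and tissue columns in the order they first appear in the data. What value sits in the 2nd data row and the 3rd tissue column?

107.1

With rows sorted ascending by gene, row 2 is gene=FZ1. tissue columns in first-appearance order: skin, brain, liver, lung, muscle; column 3 is liver.
Long rows with gene=FZ1, tissue=liver: 74.9 + 32.2 = 107.1.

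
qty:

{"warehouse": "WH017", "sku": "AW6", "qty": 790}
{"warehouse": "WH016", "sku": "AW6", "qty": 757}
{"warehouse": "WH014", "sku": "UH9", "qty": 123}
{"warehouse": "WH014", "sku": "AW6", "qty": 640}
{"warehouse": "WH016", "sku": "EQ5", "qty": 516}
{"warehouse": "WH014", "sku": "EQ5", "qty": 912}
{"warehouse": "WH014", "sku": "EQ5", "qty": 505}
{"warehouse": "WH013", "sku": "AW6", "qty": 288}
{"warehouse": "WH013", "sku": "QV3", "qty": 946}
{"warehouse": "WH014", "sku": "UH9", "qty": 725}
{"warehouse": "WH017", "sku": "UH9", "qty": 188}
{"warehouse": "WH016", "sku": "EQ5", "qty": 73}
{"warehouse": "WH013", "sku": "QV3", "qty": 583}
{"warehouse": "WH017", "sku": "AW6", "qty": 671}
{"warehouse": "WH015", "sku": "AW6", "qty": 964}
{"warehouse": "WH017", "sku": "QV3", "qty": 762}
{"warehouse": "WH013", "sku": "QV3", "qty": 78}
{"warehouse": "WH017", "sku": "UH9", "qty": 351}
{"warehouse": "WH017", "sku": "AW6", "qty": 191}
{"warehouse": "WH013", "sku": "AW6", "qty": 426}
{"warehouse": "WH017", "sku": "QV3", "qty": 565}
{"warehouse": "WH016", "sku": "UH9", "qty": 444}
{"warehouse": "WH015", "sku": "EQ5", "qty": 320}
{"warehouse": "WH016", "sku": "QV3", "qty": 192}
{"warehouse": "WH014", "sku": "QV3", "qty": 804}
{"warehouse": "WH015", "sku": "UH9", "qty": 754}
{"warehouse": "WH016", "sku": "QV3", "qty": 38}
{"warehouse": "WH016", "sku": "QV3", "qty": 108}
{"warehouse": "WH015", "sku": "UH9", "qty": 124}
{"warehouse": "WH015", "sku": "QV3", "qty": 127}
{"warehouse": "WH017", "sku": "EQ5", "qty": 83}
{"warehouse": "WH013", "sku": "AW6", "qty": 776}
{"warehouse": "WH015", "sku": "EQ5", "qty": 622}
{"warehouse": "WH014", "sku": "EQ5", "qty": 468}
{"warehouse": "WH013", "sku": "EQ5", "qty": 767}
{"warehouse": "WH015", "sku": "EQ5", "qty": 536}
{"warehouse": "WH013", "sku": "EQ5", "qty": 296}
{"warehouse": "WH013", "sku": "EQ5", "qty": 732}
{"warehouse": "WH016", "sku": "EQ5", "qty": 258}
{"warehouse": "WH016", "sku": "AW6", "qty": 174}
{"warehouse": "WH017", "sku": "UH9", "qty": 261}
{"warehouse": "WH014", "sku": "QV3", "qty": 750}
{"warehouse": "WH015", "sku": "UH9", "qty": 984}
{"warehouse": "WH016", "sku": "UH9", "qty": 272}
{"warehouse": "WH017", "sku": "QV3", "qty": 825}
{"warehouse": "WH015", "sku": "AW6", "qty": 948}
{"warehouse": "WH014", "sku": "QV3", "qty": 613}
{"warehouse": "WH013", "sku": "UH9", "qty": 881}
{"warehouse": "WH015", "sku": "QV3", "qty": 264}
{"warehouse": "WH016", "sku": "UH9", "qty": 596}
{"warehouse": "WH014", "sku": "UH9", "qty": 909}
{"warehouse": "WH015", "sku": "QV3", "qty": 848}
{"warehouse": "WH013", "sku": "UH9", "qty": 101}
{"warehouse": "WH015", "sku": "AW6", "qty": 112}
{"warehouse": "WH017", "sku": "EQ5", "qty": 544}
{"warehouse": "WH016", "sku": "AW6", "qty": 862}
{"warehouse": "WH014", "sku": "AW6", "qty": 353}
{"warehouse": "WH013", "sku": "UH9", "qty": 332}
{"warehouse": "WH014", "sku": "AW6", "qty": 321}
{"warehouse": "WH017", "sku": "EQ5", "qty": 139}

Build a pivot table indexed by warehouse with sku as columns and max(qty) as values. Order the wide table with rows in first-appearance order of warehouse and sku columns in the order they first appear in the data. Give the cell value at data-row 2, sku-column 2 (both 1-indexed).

596

With rows in first-appearance order of warehouse, row 2 is warehouse=WH016. sku columns in first-appearance order: AW6, UH9, EQ5, QV3; column 2 is UH9.
Long rows with warehouse=WH016, sku=UH9: max(444, 272, 596) = 596.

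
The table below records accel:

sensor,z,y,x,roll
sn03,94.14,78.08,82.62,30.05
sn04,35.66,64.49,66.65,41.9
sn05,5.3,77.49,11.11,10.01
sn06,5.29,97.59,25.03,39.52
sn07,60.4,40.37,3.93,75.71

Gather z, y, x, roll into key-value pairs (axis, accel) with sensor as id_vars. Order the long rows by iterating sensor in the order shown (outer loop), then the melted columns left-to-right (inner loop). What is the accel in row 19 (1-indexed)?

3.93

20 rows total (5 × 4). Row 19: index ⌊(19-1)/4⌋ = 4 into sensor → sn07; (19-1) mod 4 = 2 into the melted columns → x.
So row 19 is (sn07, x, 3.93); accel = 3.93.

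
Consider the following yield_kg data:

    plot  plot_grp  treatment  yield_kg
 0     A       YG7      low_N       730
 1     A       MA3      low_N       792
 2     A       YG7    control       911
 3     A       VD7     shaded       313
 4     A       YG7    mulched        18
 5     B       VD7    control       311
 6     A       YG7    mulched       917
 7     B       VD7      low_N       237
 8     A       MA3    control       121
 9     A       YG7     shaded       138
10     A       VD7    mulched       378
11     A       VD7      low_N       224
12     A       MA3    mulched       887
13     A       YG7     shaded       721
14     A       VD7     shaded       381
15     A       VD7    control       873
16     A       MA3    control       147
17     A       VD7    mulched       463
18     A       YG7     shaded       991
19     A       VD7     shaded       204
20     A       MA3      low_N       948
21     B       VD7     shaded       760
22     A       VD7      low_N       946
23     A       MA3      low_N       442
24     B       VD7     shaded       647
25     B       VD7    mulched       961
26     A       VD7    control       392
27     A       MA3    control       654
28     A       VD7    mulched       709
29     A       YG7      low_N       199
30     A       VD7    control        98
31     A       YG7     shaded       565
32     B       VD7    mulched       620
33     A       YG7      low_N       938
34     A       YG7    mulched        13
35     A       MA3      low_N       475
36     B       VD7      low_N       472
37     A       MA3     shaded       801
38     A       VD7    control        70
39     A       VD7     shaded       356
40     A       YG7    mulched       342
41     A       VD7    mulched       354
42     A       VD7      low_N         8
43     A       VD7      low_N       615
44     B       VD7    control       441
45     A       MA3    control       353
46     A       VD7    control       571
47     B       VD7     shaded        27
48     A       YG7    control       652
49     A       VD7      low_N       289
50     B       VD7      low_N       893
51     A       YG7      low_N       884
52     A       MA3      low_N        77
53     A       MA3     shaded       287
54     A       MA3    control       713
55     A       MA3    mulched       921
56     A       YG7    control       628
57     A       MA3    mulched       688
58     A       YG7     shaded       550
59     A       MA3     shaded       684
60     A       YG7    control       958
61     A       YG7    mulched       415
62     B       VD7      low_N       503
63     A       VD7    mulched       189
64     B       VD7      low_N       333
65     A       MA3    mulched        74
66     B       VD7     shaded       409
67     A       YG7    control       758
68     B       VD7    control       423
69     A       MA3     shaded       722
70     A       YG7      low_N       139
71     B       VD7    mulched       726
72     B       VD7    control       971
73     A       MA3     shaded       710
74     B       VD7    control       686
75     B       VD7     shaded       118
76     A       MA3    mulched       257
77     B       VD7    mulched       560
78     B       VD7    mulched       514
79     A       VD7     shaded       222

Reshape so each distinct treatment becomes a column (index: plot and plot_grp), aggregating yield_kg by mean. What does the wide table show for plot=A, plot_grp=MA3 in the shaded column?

640.80

Rows with plot=A, plot_grp=MA3 and treatment=shaded: yield_kg values are 801, 287, 684, 722, 710.
(801 + 287 + 684 + 722 + 710) / 5 = 640.80.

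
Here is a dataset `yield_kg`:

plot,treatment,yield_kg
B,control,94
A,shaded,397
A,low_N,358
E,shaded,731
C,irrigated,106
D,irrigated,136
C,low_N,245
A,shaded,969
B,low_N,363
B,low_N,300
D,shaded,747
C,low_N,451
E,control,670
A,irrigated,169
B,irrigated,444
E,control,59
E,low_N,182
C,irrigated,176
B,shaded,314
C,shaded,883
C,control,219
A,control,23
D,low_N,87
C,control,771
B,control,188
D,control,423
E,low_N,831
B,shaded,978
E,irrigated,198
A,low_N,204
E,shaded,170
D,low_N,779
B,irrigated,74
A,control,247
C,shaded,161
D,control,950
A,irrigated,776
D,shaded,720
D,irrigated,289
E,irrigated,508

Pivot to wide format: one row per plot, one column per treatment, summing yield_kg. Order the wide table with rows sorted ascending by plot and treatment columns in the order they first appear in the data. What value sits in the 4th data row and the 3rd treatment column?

With rows sorted ascending by plot, row 4 is plot=D. treatment columns in first-appearance order: control, shaded, low_N, irrigated; column 3 is low_N.
Long rows with plot=D, treatment=low_N: 87 + 779 = 866.

866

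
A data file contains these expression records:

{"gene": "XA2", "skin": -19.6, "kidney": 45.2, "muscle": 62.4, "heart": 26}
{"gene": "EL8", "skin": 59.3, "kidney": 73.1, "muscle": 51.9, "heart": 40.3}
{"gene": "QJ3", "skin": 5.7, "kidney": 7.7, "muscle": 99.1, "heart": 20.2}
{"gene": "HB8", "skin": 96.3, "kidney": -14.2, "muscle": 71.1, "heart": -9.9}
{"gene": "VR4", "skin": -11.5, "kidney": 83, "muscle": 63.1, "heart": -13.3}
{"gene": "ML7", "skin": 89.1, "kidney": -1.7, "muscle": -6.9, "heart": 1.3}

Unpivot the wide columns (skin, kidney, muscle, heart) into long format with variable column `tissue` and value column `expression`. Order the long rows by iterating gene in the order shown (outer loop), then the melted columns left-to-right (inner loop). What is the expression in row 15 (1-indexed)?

71.1

24 rows total (6 × 4). Row 15: index ⌊(15-1)/4⌋ = 3 into gene → HB8; (15-1) mod 4 = 2 into the melted columns → muscle.
So row 15 is (HB8, muscle, 71.1); expression = 71.1.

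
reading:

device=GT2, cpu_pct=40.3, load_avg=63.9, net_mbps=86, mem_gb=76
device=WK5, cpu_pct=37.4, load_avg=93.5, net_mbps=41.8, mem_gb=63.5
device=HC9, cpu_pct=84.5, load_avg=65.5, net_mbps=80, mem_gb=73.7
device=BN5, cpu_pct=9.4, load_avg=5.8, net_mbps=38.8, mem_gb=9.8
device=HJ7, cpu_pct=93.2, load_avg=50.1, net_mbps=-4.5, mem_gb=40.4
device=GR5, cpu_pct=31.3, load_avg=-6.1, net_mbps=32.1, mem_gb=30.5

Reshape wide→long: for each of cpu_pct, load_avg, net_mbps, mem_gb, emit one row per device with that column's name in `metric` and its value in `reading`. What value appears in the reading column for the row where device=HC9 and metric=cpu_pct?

Unpivoting turns each (device, wide-column) pair into one long row.
The wide cell at row HC9, column cpu_pct holds 84.5, so the long row (HC9, cpu_pct) has reading=84.5.

84.5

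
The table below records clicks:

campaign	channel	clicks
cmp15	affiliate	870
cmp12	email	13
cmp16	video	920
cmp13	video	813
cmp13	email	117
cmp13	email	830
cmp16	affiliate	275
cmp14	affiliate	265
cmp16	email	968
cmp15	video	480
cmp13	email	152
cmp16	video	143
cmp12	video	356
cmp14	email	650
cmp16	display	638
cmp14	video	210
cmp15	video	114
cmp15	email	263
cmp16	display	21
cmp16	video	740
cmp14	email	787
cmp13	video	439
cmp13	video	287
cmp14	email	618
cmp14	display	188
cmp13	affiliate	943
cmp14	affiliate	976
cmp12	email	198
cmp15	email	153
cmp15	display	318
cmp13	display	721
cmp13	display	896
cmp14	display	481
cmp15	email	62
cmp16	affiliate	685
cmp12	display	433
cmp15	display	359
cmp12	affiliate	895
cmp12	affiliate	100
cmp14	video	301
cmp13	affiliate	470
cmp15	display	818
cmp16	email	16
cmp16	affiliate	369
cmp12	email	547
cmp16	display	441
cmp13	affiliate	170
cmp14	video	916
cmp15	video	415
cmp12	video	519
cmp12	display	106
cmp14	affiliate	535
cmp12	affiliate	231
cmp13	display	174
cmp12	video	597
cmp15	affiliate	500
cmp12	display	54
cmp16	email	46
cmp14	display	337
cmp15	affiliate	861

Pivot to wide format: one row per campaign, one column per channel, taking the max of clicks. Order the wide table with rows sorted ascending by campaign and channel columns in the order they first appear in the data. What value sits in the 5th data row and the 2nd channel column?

With rows sorted ascending by campaign, row 5 is campaign=cmp16. channel columns in first-appearance order: affiliate, email, video, display; column 2 is email.
Long rows with campaign=cmp16, channel=email: max(968, 16, 46) = 968.

968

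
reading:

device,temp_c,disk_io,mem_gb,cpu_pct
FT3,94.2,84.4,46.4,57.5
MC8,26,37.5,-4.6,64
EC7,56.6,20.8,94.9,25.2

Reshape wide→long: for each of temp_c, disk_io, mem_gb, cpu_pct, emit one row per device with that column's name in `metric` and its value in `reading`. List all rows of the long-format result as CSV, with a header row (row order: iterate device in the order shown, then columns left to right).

device,metric,reading
FT3,temp_c,94.2
FT3,disk_io,84.4
FT3,mem_gb,46.4
FT3,cpu_pct,57.5
MC8,temp_c,26
MC8,disk_io,37.5
MC8,mem_gb,-4.6
MC8,cpu_pct,64
EC7,temp_c,56.6
EC7,disk_io,20.8
EC7,mem_gb,94.9
EC7,cpu_pct,25.2

Each (device, column) pair becomes one row: 3 × 4 = 12 rows.
For example, (FT3, temp_c) → reading=94.2.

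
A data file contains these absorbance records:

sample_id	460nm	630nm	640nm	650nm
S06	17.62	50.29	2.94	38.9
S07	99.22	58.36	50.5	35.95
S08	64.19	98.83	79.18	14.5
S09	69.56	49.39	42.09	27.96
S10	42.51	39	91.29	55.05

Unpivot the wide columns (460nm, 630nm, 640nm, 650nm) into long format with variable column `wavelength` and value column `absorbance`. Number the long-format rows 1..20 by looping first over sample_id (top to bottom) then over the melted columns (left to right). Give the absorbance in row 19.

20 rows total (5 × 4). Row 19: index ⌊(19-1)/4⌋ = 4 into sample_id → S10; (19-1) mod 4 = 2 into the melted columns → 640nm.
So row 19 is (S10, 640nm, 91.29); absorbance = 91.29.

91.29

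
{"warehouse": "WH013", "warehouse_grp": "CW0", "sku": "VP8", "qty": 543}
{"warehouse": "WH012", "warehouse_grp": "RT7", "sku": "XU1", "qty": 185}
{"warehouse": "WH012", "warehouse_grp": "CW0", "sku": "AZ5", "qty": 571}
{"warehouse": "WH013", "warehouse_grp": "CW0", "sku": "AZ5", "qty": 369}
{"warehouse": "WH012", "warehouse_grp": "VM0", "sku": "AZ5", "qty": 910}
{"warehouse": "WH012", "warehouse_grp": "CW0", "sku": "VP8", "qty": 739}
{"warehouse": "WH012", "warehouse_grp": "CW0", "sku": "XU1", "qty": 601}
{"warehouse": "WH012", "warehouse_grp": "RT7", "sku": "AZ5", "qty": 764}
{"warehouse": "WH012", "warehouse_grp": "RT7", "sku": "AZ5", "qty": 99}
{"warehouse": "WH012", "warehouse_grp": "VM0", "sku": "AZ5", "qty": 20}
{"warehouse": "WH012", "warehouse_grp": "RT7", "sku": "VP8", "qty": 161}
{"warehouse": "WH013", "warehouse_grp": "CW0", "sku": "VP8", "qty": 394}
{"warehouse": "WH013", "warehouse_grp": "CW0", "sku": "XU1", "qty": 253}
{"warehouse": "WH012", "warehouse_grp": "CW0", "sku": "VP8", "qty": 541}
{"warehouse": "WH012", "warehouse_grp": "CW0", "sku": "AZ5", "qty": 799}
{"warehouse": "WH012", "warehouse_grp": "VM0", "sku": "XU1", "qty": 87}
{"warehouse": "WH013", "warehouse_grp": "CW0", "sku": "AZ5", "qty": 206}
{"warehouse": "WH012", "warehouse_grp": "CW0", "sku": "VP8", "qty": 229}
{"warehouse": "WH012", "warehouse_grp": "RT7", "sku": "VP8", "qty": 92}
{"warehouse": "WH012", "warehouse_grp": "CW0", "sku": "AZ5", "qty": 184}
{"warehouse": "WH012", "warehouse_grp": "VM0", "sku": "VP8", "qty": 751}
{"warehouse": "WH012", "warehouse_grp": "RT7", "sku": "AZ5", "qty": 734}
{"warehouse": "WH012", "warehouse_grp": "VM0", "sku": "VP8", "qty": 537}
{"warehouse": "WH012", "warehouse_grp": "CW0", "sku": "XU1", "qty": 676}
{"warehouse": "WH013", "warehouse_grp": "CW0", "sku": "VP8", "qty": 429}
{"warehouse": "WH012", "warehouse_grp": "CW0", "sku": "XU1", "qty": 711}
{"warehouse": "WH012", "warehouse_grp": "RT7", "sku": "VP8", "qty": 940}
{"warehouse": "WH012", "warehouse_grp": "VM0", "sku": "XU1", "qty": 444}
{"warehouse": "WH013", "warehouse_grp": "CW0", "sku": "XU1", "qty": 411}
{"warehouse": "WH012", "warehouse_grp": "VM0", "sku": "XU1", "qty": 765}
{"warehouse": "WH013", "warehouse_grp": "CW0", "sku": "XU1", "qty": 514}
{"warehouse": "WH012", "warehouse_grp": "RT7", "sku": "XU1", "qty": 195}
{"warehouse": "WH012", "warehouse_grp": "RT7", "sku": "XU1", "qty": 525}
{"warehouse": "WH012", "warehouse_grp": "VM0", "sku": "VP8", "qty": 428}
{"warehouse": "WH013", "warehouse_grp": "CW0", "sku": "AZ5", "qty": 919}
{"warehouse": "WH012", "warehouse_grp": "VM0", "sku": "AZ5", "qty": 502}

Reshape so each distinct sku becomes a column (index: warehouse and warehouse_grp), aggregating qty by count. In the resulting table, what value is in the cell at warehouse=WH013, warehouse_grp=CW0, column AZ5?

Rows with warehouse=WH013, warehouse_grp=CW0 and sku=AZ5: qty values are 369, 206, 919.
3 rows match — count = 3.

3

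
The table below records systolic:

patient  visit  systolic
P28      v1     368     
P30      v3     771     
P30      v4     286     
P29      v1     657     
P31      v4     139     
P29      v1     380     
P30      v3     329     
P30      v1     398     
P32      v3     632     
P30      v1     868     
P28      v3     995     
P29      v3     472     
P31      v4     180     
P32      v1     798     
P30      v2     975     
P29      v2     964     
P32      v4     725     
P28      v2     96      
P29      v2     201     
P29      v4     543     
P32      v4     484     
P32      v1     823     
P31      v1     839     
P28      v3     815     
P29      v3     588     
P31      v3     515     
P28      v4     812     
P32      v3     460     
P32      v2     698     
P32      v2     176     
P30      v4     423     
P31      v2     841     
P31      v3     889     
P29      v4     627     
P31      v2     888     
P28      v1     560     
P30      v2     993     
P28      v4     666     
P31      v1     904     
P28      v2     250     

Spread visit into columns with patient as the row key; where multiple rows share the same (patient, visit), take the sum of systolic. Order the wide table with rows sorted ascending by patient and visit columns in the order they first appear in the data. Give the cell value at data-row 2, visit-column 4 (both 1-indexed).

1165

With rows sorted ascending by patient, row 2 is patient=P29. visit columns in first-appearance order: v1, v3, v4, v2; column 4 is v2.
Long rows with patient=P29, visit=v2: 964 + 201 = 1165.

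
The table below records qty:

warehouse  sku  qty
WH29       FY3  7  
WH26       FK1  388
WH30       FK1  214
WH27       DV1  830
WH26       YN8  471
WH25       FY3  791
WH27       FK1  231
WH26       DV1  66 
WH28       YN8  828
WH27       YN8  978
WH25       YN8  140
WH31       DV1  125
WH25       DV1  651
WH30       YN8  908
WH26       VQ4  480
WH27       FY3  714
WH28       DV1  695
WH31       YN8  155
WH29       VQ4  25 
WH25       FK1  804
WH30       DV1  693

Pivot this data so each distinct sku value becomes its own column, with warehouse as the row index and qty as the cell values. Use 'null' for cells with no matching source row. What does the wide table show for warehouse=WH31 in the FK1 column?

null

No long-format row has warehouse=WH31 and sku=FK1, so the cell is null.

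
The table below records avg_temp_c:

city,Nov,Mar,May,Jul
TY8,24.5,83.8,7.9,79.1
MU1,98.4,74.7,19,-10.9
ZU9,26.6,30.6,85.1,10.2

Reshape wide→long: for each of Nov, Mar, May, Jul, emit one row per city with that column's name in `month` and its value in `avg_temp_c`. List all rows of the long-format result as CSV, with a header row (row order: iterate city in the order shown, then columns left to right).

city,month,avg_temp_c
TY8,Nov,24.5
TY8,Mar,83.8
TY8,May,7.9
TY8,Jul,79.1
MU1,Nov,98.4
MU1,Mar,74.7
MU1,May,19
MU1,Jul,-10.9
ZU9,Nov,26.6
ZU9,Mar,30.6
ZU9,May,85.1
ZU9,Jul,10.2

Each (city, column) pair becomes one row: 3 × 4 = 12 rows.
For example, (TY8, Nov) → avg_temp_c=24.5.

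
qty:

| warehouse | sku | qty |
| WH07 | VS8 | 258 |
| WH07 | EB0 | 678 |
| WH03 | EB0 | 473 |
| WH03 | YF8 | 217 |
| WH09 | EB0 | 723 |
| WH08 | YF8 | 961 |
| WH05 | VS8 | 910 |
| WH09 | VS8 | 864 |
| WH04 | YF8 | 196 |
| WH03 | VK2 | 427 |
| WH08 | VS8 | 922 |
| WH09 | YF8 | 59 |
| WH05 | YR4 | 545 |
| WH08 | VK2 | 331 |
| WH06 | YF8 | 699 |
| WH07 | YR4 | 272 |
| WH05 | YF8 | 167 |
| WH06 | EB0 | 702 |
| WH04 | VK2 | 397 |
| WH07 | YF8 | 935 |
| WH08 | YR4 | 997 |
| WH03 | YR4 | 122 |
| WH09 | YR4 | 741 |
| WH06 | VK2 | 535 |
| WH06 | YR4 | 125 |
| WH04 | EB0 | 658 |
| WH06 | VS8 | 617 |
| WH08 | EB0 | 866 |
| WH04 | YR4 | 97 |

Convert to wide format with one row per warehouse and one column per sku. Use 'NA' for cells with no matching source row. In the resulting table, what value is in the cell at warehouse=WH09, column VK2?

No long-format row has warehouse=WH09 and sku=VK2, so the cell is NA.

NA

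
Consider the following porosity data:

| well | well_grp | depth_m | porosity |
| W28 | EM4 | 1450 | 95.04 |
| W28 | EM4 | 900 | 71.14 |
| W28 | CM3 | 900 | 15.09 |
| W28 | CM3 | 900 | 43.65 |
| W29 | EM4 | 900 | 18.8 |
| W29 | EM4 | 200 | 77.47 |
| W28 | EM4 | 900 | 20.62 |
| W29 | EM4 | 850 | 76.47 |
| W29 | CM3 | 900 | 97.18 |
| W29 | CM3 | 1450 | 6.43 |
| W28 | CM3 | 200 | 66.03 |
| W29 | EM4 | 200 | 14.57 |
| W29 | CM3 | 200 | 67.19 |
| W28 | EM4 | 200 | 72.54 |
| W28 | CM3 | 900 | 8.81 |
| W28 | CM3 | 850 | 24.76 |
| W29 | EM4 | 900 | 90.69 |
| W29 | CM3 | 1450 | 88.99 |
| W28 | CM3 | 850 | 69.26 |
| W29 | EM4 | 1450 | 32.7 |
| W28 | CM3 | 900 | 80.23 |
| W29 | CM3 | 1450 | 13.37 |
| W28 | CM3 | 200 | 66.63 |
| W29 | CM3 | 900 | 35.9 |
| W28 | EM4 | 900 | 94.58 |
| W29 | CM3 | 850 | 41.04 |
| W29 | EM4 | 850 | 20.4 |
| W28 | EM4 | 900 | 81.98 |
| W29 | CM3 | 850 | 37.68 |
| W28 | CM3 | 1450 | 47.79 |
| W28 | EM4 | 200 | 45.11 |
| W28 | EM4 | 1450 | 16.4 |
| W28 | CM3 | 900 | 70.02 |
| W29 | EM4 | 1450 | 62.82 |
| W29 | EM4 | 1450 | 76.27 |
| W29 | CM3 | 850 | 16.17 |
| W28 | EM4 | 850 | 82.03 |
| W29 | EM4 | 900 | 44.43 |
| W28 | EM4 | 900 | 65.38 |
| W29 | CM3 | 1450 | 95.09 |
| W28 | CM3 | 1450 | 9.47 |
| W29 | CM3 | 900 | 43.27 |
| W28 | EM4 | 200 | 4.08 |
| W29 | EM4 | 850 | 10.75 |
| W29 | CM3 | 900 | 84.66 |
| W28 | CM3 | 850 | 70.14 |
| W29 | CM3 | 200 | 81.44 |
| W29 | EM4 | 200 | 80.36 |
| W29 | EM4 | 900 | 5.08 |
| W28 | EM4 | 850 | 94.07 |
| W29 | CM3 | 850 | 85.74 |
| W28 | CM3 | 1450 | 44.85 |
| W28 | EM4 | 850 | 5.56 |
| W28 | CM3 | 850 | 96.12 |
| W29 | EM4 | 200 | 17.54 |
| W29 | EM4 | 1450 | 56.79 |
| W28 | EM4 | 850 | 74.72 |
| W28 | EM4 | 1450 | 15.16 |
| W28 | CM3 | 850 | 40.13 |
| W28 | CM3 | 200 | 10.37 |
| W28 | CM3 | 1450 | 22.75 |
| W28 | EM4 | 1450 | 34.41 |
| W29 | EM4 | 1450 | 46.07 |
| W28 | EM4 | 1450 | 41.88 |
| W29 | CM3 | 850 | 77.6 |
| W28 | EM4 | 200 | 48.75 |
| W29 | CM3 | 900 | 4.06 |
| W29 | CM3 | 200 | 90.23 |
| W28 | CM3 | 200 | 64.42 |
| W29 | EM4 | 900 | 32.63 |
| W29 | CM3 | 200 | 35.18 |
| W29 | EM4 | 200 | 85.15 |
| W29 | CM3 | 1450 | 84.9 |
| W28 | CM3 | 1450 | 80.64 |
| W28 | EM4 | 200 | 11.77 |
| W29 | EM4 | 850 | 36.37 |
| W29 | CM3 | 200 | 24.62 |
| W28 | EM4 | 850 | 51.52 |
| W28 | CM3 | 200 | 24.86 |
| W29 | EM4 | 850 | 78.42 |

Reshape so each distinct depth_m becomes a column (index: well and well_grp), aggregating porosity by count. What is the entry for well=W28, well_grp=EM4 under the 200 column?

Rows with well=W28, well_grp=EM4 and depth_m=200: porosity values are 72.54, 45.11, 4.08, 48.75, 11.77.
5 rows match — count = 5.

5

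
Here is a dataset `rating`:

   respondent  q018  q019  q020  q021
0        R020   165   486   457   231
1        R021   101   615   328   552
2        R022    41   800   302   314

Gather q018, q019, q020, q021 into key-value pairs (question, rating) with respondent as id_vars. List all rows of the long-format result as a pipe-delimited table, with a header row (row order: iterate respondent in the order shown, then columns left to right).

| respondent | question | rating |
| R020 | q018 | 165 |
| R020 | q019 | 486 |
| R020 | q020 | 457 |
| R020 | q021 | 231 |
| R021 | q018 | 101 |
| R021 | q019 | 615 |
| R021 | q020 | 328 |
| R021 | q021 | 552 |
| R022 | q018 | 41 |
| R022 | q019 | 800 |
| R022 | q020 | 302 |
| R022 | q021 | 314 |

Each (respondent, column) pair becomes one row: 3 × 4 = 12 rows.
For example, (R020, q018) → rating=165.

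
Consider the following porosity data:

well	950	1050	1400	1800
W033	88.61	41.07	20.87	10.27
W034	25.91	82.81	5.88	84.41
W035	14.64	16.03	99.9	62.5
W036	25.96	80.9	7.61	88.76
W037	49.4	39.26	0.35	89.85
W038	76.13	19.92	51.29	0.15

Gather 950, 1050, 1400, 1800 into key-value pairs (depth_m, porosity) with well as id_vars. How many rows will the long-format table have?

24

6 well values × 4 melted columns = 24 rows.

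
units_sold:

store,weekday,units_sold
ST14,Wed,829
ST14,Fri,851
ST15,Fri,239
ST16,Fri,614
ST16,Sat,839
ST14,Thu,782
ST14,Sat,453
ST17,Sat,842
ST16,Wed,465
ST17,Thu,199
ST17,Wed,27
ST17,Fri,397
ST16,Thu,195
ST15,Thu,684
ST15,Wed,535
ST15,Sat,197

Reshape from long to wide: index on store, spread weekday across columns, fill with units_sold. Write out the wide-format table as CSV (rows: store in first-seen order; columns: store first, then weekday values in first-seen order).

Columns: store plus the 4 distinct weekday values (Wed, Fri, Sat, Thu).
For example, row ST14 column Wed takes units_sold=829 from the long row (ST14, Wed).

store,Wed,Fri,Sat,Thu
ST14,829,851,453,782
ST15,535,239,197,684
ST16,465,614,839,195
ST17,27,397,842,199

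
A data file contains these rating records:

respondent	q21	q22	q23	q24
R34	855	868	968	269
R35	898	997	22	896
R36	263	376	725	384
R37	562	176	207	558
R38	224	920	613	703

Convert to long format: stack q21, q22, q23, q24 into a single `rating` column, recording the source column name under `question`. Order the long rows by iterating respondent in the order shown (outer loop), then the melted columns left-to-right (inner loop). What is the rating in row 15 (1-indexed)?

207

20 rows total (5 × 4). Row 15: index ⌊(15-1)/4⌋ = 3 into respondent → R37; (15-1) mod 4 = 2 into the melted columns → q23.
So row 15 is (R37, q23, 207); rating = 207.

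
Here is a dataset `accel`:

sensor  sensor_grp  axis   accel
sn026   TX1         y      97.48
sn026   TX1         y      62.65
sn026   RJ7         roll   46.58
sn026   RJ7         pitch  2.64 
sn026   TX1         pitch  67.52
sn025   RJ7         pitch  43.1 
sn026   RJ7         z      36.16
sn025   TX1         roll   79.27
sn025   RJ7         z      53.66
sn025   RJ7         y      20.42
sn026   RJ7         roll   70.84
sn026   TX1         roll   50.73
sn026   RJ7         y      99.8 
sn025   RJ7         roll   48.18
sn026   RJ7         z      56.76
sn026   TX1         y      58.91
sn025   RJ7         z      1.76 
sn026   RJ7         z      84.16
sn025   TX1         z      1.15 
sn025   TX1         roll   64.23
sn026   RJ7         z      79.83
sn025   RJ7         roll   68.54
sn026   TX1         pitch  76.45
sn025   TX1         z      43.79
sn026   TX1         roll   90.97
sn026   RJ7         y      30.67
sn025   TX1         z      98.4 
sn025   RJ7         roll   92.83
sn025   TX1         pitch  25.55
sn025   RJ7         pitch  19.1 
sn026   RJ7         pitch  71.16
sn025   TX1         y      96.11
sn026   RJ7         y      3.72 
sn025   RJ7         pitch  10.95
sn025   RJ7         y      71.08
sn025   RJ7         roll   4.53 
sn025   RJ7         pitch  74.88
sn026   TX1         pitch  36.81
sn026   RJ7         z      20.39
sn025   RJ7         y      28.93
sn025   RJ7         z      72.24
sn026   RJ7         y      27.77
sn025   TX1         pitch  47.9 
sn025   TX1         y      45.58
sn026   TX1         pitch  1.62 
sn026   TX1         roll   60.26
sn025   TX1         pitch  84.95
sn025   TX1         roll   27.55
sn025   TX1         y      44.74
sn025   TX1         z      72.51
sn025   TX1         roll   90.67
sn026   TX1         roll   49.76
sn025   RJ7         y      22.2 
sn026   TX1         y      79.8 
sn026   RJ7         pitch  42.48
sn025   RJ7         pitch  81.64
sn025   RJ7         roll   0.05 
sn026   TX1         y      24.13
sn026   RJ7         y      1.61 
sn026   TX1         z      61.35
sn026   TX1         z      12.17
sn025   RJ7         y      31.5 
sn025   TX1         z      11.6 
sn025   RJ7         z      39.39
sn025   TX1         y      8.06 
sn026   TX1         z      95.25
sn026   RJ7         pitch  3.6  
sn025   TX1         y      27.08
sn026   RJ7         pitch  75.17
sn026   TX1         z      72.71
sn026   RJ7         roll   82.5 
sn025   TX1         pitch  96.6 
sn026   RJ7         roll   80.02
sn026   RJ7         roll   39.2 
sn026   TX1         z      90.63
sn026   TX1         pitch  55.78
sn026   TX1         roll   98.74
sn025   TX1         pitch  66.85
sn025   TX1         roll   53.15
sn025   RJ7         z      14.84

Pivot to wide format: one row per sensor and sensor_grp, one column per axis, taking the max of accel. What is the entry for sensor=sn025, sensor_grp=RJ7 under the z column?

Rows with sensor=sn025, sensor_grp=RJ7 and axis=z: accel values are 53.66, 1.76, 72.24, 39.39, 14.84.
max(53.66, 1.76, 72.24, 39.39, 14.84) = 72.24.

72.24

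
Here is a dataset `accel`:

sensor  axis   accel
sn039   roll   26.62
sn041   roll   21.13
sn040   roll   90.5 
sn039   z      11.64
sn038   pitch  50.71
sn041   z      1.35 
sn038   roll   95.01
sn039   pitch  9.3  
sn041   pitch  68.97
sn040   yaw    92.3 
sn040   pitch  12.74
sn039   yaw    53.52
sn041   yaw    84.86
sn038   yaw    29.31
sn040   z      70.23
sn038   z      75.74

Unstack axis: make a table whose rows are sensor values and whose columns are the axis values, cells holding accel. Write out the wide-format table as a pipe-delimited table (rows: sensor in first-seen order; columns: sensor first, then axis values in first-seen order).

| sensor | roll | z | pitch | yaw |
| sn039 | 26.62 | 11.64 | 9.3 | 53.52 |
| sn041 | 21.13 | 1.35 | 68.97 | 84.86 |
| sn040 | 90.5 | 70.23 | 12.74 | 92.3 |
| sn038 | 95.01 | 75.74 | 50.71 | 29.31 |

Columns: sensor plus the 4 distinct axis values (roll, z, pitch, yaw).
For example, row sn039 column roll takes accel=26.62 from the long row (sn039, roll).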